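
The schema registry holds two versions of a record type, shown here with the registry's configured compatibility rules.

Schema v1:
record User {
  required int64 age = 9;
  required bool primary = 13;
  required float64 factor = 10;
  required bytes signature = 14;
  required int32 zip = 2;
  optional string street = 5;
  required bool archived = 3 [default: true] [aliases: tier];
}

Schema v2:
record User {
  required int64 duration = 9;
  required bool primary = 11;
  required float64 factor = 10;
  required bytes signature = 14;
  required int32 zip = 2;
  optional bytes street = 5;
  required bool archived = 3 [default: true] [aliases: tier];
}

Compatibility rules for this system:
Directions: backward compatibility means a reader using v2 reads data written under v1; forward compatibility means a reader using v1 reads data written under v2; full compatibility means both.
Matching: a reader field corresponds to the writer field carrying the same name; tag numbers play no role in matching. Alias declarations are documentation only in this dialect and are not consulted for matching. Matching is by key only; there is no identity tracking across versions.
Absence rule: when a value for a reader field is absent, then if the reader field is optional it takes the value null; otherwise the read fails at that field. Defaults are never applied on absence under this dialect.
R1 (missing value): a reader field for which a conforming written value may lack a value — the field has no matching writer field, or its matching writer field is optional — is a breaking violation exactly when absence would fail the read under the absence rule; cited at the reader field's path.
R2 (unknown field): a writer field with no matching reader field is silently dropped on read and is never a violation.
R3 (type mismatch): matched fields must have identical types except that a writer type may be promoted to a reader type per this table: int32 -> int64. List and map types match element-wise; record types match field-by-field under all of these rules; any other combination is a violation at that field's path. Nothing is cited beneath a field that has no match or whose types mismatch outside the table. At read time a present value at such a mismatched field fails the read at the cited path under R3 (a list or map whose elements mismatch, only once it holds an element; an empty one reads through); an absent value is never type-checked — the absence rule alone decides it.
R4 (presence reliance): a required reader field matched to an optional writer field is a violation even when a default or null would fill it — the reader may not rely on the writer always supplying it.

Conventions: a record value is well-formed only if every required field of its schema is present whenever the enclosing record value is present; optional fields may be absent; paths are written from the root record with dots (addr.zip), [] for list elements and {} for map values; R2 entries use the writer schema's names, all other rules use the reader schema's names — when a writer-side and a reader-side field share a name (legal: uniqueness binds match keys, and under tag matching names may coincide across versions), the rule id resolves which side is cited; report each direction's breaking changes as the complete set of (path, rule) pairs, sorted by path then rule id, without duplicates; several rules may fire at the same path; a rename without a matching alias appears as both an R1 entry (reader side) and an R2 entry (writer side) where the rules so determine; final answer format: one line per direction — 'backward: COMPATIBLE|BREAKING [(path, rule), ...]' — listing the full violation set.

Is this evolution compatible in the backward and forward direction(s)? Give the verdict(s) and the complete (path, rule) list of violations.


backward: BREAKING [(duration, R1), (street, R3)]; forward: BREAKING [(age, R1), (street, R3)]

the writer's type comes first in each User pair
backward for User (reader v2, writer v1):
  no writer field matches reader duration
  primary: paired with writer primary (bool -> bool; writer required)
  factor: paired with writer factor (float64 -> float64; writer required)
  signature: paired with writer signature (bytes -> bytes; writer required)
  zip: paired with writer zip (int32 -> int32; writer required)
  street: paired with writer street (string -> bytes; writer optional)
  archived: paired with writer archived (bool -> bool; writer required)
  leftover writer field: age
  R1 fires at duration
  R3 fires at street
  backward on User therefore BREAKING (2)
forward for User (reader v1, writer v2):
  no writer field matches reader age
  primary: paired with writer primary (bool -> bool; writer required)
  factor: paired with writer factor (float64 -> float64; writer required)
  signature: paired with writer signature (bytes -> bytes; writer required)
  zip: paired with writer zip (int32 -> int32; writer required)
  street: paired with writer street (bytes -> string; writer optional)
  archived: paired with writer archived (bool -> bool; writer required)
  leftover writer field: duration
  R1 fires at age
  R3 fires at street
  forward on User therefore BREAKING (2)


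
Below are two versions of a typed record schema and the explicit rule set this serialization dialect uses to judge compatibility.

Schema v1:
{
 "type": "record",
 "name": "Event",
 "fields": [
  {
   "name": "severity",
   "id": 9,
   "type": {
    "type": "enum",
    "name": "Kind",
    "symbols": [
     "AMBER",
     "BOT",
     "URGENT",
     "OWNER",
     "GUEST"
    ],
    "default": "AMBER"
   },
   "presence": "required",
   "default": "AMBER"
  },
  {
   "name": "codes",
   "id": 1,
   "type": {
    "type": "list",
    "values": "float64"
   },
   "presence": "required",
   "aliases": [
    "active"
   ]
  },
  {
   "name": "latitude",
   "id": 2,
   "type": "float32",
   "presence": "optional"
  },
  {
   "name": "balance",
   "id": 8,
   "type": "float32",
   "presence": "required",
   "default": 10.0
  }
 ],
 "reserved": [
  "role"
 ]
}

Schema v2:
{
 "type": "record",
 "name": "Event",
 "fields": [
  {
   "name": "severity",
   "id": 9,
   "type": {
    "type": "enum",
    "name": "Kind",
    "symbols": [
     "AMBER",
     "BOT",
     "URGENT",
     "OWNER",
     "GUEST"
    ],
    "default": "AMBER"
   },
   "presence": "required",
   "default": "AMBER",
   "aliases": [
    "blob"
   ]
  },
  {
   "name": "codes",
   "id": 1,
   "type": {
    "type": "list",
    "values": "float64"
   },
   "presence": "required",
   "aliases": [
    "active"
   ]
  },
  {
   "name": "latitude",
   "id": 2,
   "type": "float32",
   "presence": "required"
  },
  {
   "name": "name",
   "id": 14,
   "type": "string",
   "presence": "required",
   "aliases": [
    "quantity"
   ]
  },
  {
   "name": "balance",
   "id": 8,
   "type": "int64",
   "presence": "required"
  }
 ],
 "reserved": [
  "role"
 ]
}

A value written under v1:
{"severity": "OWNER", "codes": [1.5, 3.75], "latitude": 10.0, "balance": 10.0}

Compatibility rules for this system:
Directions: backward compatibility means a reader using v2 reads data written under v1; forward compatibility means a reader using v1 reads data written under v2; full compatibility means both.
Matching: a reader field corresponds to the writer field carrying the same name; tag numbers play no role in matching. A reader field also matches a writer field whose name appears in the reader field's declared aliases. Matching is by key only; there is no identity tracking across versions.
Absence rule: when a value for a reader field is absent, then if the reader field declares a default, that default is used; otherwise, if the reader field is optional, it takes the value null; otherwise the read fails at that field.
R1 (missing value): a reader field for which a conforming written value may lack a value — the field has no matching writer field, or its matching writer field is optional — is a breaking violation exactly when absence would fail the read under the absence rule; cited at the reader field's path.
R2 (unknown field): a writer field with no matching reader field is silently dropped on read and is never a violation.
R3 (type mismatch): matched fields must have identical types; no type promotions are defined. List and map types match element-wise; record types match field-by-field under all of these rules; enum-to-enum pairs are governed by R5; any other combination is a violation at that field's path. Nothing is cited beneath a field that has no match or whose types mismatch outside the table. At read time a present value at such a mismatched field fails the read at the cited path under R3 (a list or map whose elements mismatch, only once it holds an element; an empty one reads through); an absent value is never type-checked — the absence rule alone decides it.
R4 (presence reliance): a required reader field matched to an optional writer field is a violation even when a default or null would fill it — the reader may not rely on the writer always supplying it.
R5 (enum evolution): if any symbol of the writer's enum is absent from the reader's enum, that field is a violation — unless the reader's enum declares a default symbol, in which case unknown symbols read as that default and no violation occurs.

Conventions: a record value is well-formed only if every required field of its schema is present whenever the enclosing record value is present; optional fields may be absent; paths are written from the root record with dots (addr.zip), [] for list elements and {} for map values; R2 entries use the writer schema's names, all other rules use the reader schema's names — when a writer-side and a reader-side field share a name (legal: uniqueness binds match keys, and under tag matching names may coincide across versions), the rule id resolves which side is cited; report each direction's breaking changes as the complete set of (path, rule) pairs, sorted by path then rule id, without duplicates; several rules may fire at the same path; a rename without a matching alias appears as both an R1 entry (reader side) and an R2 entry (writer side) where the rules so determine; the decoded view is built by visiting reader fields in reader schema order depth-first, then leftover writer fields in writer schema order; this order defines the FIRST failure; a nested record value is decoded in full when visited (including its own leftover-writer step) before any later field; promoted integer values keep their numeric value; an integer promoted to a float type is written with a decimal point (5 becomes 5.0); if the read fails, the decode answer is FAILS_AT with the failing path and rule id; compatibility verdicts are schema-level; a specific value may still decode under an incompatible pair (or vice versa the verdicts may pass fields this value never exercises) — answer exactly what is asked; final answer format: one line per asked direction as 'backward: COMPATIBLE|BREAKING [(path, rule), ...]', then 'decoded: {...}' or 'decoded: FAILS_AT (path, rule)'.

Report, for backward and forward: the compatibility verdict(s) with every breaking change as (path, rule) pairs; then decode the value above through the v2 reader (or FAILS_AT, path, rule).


backward: BREAKING [(balance, R3), (latitude, R1), (latitude, R4), (name, R1)]; forward: BREAKING [(balance, R3)]; decoded: FAILS_AT (name, R1)

each type pair in Event: writer, then reader
backward on Event — v2 reading data written by v1:
  severity: paired with writer severity (Kind -> Kind; writer required)
  codes: paired with writer codes (list<float64> -> list<float64>; writer required)
  latitude: paired with writer latitude (float32 -> float32; writer optional)
  no writer field matches reader name
  balance: paired with writer balance (float32 -> int64; writer required)
  rule R3 violated at balance
  rule R1 violated at latitude
  rule R4 violated at latitude
  rule R1 violated at name
  => 4 violation(s): backward is BREAKING for Event
forward on Event — v1 reading data written by v2:
  severity: paired with writer severity (Kind -> Kind; writer required)
  codes: paired with writer codes (list<float64> -> list<float64>; writer required)
  latitude: paired with writer latitude (float32 -> float32; writer required)
  balance: paired with writer balance (int64 -> float32; writer required)
  name (writer side), unknown to reader
  rule R3 violated at balance
  => 1 violation(s): forward is BREAKING for Event
decoding the Event value with the v2 reader:
  severity := "OWNER"
  codes := [1.5, 3.75]
  latitude := 10.0
  read fails at name under R1 (no fill)
  => FAILS_AT (name, R1)


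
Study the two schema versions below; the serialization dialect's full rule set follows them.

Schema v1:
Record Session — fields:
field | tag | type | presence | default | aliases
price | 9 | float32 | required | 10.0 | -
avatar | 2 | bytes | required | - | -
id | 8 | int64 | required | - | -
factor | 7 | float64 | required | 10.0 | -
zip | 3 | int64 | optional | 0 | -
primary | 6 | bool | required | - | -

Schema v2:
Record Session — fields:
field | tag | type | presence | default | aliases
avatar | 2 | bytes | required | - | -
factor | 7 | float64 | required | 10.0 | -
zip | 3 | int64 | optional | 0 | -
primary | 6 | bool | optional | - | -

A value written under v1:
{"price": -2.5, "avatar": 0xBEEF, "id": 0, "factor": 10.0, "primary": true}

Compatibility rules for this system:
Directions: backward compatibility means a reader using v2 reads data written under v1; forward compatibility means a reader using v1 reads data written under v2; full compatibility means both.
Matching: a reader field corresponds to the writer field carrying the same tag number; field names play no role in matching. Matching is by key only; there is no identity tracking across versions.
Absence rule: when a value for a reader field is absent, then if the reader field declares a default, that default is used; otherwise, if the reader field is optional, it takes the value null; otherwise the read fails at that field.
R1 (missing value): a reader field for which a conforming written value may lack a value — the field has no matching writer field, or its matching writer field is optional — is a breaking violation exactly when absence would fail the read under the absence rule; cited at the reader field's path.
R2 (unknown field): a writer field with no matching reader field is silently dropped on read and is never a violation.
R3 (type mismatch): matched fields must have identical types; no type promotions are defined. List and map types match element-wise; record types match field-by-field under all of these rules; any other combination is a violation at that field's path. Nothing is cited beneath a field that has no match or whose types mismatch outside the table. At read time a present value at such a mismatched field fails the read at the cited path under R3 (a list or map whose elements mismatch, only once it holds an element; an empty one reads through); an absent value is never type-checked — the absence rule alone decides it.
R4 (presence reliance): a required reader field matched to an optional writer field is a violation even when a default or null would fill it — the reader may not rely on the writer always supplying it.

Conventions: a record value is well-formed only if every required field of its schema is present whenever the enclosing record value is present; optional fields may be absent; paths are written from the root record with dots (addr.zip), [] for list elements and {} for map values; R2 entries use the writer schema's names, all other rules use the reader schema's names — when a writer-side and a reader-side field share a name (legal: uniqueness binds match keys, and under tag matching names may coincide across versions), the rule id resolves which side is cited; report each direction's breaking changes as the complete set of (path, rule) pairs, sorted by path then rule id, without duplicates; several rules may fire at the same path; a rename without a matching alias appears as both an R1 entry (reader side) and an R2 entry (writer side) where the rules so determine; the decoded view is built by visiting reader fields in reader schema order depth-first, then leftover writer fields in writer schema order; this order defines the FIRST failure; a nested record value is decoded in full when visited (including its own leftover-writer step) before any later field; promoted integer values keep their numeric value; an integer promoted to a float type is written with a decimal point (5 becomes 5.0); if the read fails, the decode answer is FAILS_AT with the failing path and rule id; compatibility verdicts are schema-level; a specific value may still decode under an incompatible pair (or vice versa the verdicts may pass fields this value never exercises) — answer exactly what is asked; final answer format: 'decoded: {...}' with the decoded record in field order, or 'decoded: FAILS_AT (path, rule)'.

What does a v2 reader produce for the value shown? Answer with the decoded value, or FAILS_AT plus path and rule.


decoded: {"avatar": 0xBEEF, "factor": 10.0, "zip": 0, "primary": true}

the writer's type comes first in each Session pair
decode walk for Session under reader schema v2:
  avatar := 0xBEEF
  factor := 10.0
  zip := 0 (missing; default applied)
  primary := true
  writer price: no reader field; dropped
  writer id: no reader field; dropped
  => decoded: {"avatar": 0xBEEF, "factor": 10.0, "zip": 0, "primary": true}
diffs on Session not affecting the asked answer:
  field primary in record Session: required changed to optional -> shifts the Session verdicts, not this decode


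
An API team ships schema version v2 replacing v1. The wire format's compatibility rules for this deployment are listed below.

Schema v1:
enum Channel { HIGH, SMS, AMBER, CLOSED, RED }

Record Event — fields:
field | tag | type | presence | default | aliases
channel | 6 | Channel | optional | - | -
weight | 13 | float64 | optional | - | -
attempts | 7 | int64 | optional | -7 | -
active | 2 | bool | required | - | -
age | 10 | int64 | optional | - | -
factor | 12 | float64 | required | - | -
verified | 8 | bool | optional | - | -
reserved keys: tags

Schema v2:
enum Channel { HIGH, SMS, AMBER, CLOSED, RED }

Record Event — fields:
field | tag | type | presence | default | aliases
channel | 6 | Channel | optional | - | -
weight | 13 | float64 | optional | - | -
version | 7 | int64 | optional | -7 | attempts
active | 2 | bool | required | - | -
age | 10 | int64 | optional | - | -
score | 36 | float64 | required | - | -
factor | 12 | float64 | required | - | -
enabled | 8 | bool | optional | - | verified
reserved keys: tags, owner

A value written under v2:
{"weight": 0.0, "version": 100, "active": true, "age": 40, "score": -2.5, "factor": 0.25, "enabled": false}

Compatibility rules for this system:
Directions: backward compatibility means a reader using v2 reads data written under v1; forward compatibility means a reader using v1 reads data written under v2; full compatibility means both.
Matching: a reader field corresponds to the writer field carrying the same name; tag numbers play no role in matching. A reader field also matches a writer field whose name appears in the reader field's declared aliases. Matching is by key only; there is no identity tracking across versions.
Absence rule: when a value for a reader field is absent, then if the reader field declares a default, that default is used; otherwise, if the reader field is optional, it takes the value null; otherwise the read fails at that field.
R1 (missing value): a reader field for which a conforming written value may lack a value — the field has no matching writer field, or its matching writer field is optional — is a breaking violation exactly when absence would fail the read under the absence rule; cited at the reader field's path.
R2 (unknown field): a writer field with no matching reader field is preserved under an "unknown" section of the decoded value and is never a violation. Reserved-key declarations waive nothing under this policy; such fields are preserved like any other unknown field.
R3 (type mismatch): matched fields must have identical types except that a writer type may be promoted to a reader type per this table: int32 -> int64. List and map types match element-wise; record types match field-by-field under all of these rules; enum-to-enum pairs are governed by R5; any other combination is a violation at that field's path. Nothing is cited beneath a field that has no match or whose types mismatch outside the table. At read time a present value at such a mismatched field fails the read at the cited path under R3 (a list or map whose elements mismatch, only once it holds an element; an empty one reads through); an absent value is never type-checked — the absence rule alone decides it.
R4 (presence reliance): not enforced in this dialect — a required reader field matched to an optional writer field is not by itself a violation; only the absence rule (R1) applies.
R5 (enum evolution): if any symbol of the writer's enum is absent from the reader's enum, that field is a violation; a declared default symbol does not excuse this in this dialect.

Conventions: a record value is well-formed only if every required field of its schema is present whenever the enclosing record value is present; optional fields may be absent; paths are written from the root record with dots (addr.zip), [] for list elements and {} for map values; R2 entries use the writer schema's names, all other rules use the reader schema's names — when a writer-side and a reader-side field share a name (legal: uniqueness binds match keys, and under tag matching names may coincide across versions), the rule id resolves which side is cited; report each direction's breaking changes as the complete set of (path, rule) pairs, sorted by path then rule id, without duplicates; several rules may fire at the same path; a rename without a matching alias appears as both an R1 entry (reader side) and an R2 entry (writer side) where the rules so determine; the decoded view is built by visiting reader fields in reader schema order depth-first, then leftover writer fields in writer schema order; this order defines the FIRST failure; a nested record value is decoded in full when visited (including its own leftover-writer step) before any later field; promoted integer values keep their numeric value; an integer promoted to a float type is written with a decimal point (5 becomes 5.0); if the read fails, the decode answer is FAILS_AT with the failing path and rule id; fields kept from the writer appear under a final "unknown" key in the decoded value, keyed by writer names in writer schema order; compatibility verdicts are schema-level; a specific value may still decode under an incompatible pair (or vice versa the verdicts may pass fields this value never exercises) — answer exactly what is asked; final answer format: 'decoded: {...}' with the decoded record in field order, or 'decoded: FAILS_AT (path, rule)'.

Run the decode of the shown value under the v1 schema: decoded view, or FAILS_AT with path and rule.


the writer's type comes first in each Event pair
decode walk for Event under reader schema v1:
  channel := null (absent, optional -> null)
  weight := 0.0
  attempts := -7 (absent -> default)
  active := true
  age := 40
  factor := 0.25
  verified := null (absent, optional -> null)
  writer version: kept under "unknown"
  writer score: kept under "unknown"
  writer enabled: kept under "unknown"
  => decoded: {"channel": null, "weight": 0.0, "attempts": -7, "active": true, "age": 40, "factor": 0.25, "verified": null, "unknown": {"version": 100, "score": -2.5, "enabled": false}}

decoded: {"channel": null, "weight": 0.0, "attempts": -7, "active": true, "age": 40, "factor": 0.25, "verified": null, "unknown": {"version": 100, "score": -2.5, "enabled": false}}


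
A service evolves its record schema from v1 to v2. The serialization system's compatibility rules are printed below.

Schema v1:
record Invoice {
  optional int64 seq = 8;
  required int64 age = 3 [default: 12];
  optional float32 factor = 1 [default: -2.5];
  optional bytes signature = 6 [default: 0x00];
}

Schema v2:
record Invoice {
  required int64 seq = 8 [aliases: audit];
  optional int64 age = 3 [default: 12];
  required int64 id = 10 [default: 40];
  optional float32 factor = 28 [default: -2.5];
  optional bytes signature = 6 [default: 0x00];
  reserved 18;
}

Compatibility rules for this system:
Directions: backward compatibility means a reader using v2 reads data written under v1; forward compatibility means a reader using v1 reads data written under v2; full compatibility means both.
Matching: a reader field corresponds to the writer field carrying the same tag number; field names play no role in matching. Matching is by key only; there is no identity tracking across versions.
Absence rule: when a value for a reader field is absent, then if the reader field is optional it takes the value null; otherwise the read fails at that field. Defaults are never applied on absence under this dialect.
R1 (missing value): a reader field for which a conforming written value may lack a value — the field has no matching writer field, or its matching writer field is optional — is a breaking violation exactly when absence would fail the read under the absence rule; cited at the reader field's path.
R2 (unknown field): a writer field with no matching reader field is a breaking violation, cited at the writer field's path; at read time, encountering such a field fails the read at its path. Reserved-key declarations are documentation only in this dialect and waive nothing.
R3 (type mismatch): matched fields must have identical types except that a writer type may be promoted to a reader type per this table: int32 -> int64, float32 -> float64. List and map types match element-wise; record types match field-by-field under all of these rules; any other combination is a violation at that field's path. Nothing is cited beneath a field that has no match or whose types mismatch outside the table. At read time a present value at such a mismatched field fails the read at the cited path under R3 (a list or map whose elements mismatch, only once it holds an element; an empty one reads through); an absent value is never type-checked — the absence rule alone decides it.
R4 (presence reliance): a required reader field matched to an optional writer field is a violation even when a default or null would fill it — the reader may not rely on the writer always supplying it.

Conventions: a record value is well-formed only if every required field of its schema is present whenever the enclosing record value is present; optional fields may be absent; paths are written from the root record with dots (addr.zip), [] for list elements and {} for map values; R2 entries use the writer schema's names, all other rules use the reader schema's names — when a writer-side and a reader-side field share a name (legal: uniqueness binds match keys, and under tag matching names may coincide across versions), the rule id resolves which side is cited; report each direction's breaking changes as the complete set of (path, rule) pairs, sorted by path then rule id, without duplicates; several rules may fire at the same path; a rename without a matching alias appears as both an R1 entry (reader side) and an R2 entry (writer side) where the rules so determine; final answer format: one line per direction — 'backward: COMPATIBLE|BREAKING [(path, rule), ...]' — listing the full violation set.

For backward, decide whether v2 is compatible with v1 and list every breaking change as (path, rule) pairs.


backward: BREAKING [(factor, R2), (id, R1), (seq, R1), (seq, R4)]

in Invoice below, arrows point writer -> reader
backward analysis of Invoice with v2 as reader and v1 as writer:
  seq: int64 -> int64, writer optional; from seq
  age: int64 -> int64, writer required; from age
  id: no writer-side match
  factor: no writer-side match
  signature: bytes -> bytes, writer optional; from signature
  factor (writer side), unknown to reader
  rule R2 violated at factor
  rule R1 violated at id
  rule R1 violated at seq
  rule R4 violated at seq
  backward on Invoice therefore BREAKING (4)
ruling out the remaining Invoice differences:
  field age in record Invoice: required changed to optional -> its effect on Invoice is confined to the forward direction, not asked


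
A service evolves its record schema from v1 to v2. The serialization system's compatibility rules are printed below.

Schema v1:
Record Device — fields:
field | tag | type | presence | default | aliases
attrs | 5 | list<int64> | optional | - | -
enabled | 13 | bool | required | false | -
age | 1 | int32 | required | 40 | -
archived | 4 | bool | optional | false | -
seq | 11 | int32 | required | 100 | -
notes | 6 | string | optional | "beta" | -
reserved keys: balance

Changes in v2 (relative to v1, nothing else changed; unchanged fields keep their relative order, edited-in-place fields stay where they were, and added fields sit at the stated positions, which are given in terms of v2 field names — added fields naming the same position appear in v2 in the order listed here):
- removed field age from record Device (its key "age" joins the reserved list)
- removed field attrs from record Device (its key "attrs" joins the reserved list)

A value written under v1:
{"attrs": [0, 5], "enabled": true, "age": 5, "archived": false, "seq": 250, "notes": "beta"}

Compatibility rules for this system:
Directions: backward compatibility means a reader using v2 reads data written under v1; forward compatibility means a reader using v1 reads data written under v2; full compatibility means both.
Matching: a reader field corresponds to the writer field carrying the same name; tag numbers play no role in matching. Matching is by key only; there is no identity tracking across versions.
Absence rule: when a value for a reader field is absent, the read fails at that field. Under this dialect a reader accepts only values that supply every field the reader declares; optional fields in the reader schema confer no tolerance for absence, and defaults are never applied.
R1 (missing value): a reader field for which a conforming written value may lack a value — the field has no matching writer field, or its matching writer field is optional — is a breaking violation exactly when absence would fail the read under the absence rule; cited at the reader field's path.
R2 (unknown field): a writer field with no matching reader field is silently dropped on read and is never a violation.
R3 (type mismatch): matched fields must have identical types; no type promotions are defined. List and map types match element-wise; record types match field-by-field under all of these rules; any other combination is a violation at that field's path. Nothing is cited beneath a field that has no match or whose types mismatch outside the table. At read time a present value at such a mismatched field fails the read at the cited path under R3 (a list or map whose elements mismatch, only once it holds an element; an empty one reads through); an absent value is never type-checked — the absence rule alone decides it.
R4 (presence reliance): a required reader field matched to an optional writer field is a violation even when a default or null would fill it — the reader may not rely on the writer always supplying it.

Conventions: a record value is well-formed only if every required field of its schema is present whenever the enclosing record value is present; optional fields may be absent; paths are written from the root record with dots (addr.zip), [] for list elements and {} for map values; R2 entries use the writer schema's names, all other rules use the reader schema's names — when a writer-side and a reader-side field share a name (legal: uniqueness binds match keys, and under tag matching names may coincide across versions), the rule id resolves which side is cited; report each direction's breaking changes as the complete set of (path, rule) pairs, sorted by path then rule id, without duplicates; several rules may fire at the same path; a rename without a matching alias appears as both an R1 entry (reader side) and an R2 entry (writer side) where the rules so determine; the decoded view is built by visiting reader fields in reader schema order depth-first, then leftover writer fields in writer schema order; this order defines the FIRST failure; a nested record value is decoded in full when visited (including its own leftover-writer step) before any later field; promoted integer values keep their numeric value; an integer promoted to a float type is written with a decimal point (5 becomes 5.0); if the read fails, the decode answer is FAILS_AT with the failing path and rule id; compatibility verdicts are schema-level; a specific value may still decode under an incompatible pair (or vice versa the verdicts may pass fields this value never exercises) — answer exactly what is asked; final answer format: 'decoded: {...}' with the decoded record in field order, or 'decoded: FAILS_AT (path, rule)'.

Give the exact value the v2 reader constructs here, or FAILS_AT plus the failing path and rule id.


each type pair in Device: writer, then reader
decode walk for Device under reader schema v2:
  enabled := true
  archived := false
  seq := 250
  notes := "beta"
  writer attrs: unmatched, discarded
  writer age: unmatched, discarded
  => decoded: {"enabled": true, "archived": false, "seq": 250, "notes": "beta"}

decoded: {"enabled": true, "archived": false, "seq": 250, "notes": "beta"}


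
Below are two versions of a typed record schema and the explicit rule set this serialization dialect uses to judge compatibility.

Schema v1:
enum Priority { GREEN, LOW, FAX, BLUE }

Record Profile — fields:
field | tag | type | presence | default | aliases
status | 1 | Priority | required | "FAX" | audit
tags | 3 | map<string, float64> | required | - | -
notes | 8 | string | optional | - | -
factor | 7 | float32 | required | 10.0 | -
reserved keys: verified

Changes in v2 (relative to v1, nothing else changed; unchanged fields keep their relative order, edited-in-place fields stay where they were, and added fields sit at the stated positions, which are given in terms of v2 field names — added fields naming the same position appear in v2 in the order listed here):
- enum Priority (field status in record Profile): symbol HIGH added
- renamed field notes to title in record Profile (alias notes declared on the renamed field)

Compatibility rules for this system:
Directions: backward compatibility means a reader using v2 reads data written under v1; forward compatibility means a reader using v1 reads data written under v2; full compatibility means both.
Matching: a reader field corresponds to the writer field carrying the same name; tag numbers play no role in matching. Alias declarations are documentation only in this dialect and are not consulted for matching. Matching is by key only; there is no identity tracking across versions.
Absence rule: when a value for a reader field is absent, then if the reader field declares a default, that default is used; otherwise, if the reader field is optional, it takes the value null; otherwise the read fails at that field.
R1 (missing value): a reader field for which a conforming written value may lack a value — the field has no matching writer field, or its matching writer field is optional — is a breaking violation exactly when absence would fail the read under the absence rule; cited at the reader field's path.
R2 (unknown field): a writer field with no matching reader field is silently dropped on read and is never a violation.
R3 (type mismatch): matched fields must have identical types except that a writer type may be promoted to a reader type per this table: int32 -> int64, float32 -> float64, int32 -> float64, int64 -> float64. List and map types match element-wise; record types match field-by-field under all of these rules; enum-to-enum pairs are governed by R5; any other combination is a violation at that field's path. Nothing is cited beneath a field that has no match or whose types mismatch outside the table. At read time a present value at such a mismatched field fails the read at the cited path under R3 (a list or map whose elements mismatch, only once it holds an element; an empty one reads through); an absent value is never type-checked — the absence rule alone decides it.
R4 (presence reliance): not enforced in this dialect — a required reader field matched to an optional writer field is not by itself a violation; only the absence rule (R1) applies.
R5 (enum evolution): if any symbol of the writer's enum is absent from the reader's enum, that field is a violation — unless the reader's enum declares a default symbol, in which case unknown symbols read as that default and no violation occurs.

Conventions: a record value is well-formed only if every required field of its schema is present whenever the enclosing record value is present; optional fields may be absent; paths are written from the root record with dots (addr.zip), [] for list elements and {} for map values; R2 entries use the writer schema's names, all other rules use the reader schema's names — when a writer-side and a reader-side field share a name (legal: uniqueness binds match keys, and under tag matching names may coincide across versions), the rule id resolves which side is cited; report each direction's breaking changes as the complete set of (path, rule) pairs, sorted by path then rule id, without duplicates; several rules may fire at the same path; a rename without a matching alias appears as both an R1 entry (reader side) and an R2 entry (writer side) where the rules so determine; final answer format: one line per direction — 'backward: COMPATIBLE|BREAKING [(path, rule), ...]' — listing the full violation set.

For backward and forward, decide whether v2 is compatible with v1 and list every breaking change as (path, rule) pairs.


arrows below run writer -> reader for Profile
backward for Profile (reader v2, writer v1):
  writer required, Priority -> Priority: reader status maps from writer status
  writer required, map<string, float64> -> map<string, float64>: reader tags maps from writer tags
  title: no writer-side match
  writer required, float32 -> float32: reader factor maps from writer factor
  writer notes: unknown to reader
  nothing fires on Profile: backward is COMPATIBLE
forward for Profile (reader v1, writer v2):
  writer required, Priority -> Priority: reader status maps from writer status
  writer required, map<string, float64> -> map<string, float64>: reader tags maps from writer tags
  notes: no writer-side match
  writer required, float32 -> float32: reader factor maps from writer factor
  writer title: unknown to reader
  R5 fires at status
  => forward verdict for Profile: BREAKING, 1 violation(s)

backward: COMPATIBLE []; forward: BREAKING [(status, R5)]


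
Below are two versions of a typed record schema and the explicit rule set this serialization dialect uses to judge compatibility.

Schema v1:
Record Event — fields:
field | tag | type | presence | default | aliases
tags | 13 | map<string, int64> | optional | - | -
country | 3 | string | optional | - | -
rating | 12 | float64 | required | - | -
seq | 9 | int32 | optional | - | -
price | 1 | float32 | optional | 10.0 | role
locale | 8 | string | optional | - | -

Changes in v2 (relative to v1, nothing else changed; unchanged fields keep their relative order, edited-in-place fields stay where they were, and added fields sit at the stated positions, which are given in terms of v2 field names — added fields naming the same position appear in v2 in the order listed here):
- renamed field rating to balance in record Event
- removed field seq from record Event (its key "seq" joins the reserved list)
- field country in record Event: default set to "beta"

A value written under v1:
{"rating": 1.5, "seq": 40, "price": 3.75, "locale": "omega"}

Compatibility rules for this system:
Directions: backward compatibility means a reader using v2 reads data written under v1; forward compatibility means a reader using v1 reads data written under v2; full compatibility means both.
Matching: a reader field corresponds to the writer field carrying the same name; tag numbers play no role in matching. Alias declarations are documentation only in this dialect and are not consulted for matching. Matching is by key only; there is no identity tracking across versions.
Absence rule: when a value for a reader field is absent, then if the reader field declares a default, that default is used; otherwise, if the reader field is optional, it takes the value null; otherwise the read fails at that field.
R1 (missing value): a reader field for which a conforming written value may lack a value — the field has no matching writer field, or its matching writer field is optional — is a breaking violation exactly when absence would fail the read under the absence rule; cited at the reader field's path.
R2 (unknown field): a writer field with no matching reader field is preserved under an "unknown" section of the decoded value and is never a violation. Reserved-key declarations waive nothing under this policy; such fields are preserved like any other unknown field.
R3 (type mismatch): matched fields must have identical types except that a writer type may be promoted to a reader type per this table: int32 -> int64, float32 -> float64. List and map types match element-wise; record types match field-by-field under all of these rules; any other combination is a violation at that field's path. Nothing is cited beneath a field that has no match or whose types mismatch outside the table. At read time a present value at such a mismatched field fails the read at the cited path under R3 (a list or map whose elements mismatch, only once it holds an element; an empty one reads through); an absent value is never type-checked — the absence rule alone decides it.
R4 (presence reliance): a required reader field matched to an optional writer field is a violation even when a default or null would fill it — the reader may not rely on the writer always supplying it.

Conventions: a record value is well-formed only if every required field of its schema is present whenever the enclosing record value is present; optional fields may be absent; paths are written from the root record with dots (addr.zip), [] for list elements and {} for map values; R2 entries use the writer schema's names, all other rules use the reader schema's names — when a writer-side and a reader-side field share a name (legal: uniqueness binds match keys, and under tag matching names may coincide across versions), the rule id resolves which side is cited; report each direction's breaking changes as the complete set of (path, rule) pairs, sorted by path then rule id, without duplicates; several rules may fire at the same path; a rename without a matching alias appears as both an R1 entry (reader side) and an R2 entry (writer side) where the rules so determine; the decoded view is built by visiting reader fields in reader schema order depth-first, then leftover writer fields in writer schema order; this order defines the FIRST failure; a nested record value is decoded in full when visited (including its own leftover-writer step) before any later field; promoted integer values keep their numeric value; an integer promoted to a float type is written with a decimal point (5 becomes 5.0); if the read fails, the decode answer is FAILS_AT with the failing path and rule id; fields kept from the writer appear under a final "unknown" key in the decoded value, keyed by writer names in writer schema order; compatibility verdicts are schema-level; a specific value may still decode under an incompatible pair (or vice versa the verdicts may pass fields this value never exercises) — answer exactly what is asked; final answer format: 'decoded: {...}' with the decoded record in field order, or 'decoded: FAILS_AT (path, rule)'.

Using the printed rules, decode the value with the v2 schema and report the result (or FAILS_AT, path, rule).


the writer's type comes first in each Event pair
decode walk for Event under reader schema v2:
  tags := null (absent, optional -> null)
  country := "beta" (absent -> default)
  read fails at balance under R1 (no fill)
  => FAILS_AT (balance, R1)
checking off the Event differences that do not matter here:
  removed field seq from record Event (its key "seq" joins the reserved list) -> fires no rule on Event under this dialect and leaves the result unchanged
  field country in record Event: default set to "beta" -> fires no rule on Event under this dialect and leaves the result unchanged

decoded: FAILS_AT (balance, R1)
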